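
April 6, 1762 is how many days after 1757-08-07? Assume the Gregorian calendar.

1703

Aug 7, 1757 → Aug 7, 1758: 365 days.
Aug 7, 1758 → Aug 7, 1759: 365 days.
Aug 7, 1759 → Aug 7, 1760: 366 days (Feb 29, 1760 is in that span).
Aug 7, 1760 → Aug 7, 1761: 365 days.
Aug 7, 1761 → Sep 7, 1761: 31 days (August has 31).
Sep 7, 1761 → Oct 7, 1761: 30 days (September has 30).
Oct 7, 1761 → Nov 7, 1761: 31 days (October has 31).
Nov 7, 1761 → Dec 7, 1761: 30 days (November has 30).
Dec 7, 1761 → Jan 7, 1762: 31 days (December has 31).
Jan 7, 1762 → Feb 7, 1762: 31 days (January has 31).
Feb 7, 1762 → Mar 7, 1762: 28 days (February has 28).
Mar 7, 1762 → Apr 6, 1762: 30 days.
Total: 1703 days.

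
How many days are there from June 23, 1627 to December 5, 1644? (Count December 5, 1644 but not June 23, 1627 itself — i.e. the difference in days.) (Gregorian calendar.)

Jun 23, 1627 → Jun 23, 1628: 366 days (Feb 29, 1628 is in that span).
Jun 23, 1628 → Jun 23, 1629: 365 days.
Jun 23, 1629 → Jun 23, 1630: 365 days.
Jun 23, 1630 → Jun 23, 1631: 365 days.
Jun 23, 1631 → Jun 23, 1632: 366 days (Feb 29, 1632 is in that span).
Jun 23, 1632 → Jun 23, 1633: 365 days.
Jun 23, 1633 → Jun 23, 1634: 365 days.
Jun 23, 1634 → Jun 23, 1635: 365 days.
Jun 23, 1635 → Jun 23, 1636: 366 days (Feb 29, 1636 is in that span).
Jun 23, 1636 → Jun 23, 1637: 365 days.
Jun 23, 1637 → Jun 23, 1638: 365 days.
Jun 23, 1638 → Jun 23, 1639: 365 days.
Jun 23, 1639 → Jun 23, 1640: 366 days (Feb 29, 1640 is in that span).
Jun 23, 1640 → Jun 23, 1641: 365 days.
Jun 23, 1641 → Jun 23, 1642: 365 days.
Jun 23, 1642 → Jun 23, 1643: 365 days.
Jun 23, 1643 → Jun 23, 1644: 366 days (Feb 29, 1644 is in that span).
Jun 23, 1644 → Jul 23, 1644: 30 days (June has 30).
Jul 23, 1644 → Aug 23, 1644: 31 days (July has 31).
Aug 23, 1644 → Sep 23, 1644: 31 days (August has 31).
Sep 23, 1644 → Oct 23, 1644: 30 days (September has 30).
Oct 23, 1644 → Nov 23, 1644: 31 days (October has 31).
Nov 23, 1644 → Dec 5, 1644: 12 days.
Total: 6375 days.

6375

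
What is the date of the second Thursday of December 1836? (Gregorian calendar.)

December 1, 1836 is a Thursday.
The first Thursday is therefore December 1 (same day).
The second Thursday is 1 + 1×7 = December 8.

December 8, 1836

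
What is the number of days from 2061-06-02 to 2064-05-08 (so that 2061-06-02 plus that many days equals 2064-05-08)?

1071

Jun 2, 2061 → Jun 2, 2062: 365 days.
Jun 2, 2062 → Jun 2, 2063: 365 days.
Jun 2, 2063 → Jul 2, 2063: 30 days (June has 30).
Jul 2, 2063 → Aug 2, 2063: 31 days (July has 31).
Aug 2, 2063 → Sep 2, 2063: 31 days (August has 31).
Sep 2, 2063 → Oct 2, 2063: 30 days (September has 30).
Oct 2, 2063 → Nov 2, 2063: 31 days (October has 31).
Nov 2, 2063 → Dec 2, 2063: 30 days (November has 30).
Dec 2, 2063 → Jan 2, 2064: 31 days (December has 31).
Jan 2, 2064 → Feb 2, 2064: 31 days (January has 31).
Feb 2, 2064 → Mar 2, 2064: 29 days (February has 29).
Mar 2, 2064 → Apr 2, 2064: 31 days (March has 31).
Apr 2, 2064 → May 2, 2064: 30 days (April has 30).
May 2, 2064 → May 8, 2064: 6 days.
Total: 1071 days.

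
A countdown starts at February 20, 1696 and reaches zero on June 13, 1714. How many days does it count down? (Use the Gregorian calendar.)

Feb 20, 1696 → Feb 20, 1697: 366 days (Feb 29, 1696 is in that span).
Feb 20, 1697 → Feb 20, 1698: 365 days.
Feb 20, 1698 → Feb 20, 1699: 365 days.
Feb 20, 1699 → Feb 20, 1700: 365 days.
Feb 20, 1700 → Feb 20, 1701: 365 days.
Feb 20, 1701 → Feb 20, 1702: 365 days.
Feb 20, 1702 → Feb 20, 1703: 365 days.
Feb 20, 1703 → Feb 20, 1704: 365 days.
Feb 20, 1704 → Feb 20, 1705: 366 days (Feb 29, 1704 is in that span).
Feb 20, 1705 → Feb 20, 1706: 365 days.
Feb 20, 1706 → Feb 20, 1707: 365 days.
Feb 20, 1707 → Feb 20, 1708: 365 days.
Feb 20, 1708 → Feb 20, 1709: 366 days (Feb 29, 1708 is in that span).
Feb 20, 1709 → Feb 20, 1710: 365 days.
Feb 20, 1710 → Feb 20, 1711: 365 days.
Feb 20, 1711 → Feb 20, 1712: 365 days.
Feb 20, 1712 → Feb 20, 1713: 366 days (Feb 29, 1712 is in that span).
Feb 20, 1713 → Feb 20, 1714: 365 days.
Feb 20, 1714 → Mar 20, 1714: 28 days (February has 28).
Mar 20, 1714 → Apr 20, 1714: 31 days (March has 31).
Apr 20, 1714 → May 20, 1714: 30 days (April has 30).
May 20, 1714 → Jun 13, 1714: 24 days.
Total: 6687 days.

6687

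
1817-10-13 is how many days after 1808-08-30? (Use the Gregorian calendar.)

Aug 30, 1808 → Aug 30, 1809: 365 days.
Aug 30, 1809 → Aug 30, 1810: 365 days.
Aug 30, 1810 → Aug 30, 1811: 365 days.
Aug 30, 1811 → Aug 30, 1812: 366 days (Feb 29, 1812 is in that span).
Aug 30, 1812 → Aug 30, 1813: 365 days.
Aug 30, 1813 → Aug 30, 1814: 365 days.
Aug 30, 1814 → Aug 30, 1815: 365 days.
Aug 30, 1815 → Aug 30, 1816: 366 days (Feb 29, 1816 is in that span).
Aug 30, 1816 → Aug 30, 1817: 365 days.
Aug 30, 1817 → Sep 30, 1817: 31 days (August has 31).
Sep 30, 1817 → Oct 13, 1817: 13 days.
Total: 3331 days.

3331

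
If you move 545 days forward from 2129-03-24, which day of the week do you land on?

Mar 24, 2129 is a Thursday.
545 mod 7 = 6, so 545 days after a Thursday is Thursday + 6 = Wednesday.

Wednesday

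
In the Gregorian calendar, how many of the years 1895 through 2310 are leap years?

Multiples of 4 in [1895,2310]: 104.
Of those, multiples of 100: 5 (not leap unless ÷400).
Multiples of 400: 1.
Leap years = 104 − 5 + 1 = 100.

100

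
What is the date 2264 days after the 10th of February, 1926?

+365 (one year) → Feb 10, 1927 (1899 left).
+365 (one year) → Feb 10, 1928 (1534 left).
+366 (one year; includes Feb 29, 1928) → Feb 10, 1929 (1168 left).
+365 (one year) → Feb 10, 1930 (803 left).
+365 (one year) → Feb 10, 1931 (438 left).
+365 (one year) → Feb 10, 1932 (73 left).
Feb has 29 days: +20 → Mar 1, 1932 (53 left).
Mar has 31 days: +31 → Apr 1, 1932 (22 left).
+22 → Apr 23, 1932.

April 23, 1932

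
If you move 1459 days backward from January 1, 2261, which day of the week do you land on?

Saturday

First find the weekday of Jan 1, 2261. Doomsday rule: the anchor day for the 2200s is Friday. For year 61: 61÷12 = 5 r 1, and 1÷4 = 0, so 5+1+0 = 6.
Friday + 6 ≡ Thursday — that's 2261's doomsday.
In January the doomsday date is Jan 3 (2261 is not a leap year).
Jan 1 is 2 days before Jan 3; 2 mod 7 = 2, so Thursday − 2 = Tuesday.
1459 mod 7 = 3, so 1459 days before a Tuesday is Tuesday − 3 = Saturday.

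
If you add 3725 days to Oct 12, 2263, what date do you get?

+366 (one year; includes Feb 29, 2264) → Oct 12, 2264 (3359 left).
+365 (one year) → Oct 12, 2265 (2994 left).
+365 (one year) → Oct 12, 2266 (2629 left).
+365 (one year) → Oct 12, 2267 (2264 left).
+366 (one year; includes Feb 29, 2268) → Oct 12, 2268 (1898 left).
+365 (one year) → Oct 12, 2269 (1533 left).
+365 (one year) → Oct 12, 2270 (1168 left).
+365 (one year) → Oct 12, 2271 (803 left).
+366 (one year; includes Feb 29, 2272) → Oct 12, 2272 (437 left).
+365 (one year) → Oct 12, 2273 (72 left).
Oct has 31 days: +20 → Nov 1, 2273 (52 left).
Nov has 30 days: +30 → Dec 1, 2273 (22 left).
+22 → Dec 23, 2273.

December 23, 2273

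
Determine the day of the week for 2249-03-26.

Doomsday rule: the anchor day for the 2200s is Friday. For year 49: 49÷12 = 4 r 1, and 1÷4 = 0, so 4+1+0 = 5.
Friday + 5 ≡ Wednesday — that's 2249's doomsday.
In March the doomsday date is Mar 14.
Mar 26 is 12 days after Mar 14; 12 mod 7 = 5, so Wednesday + 5 = Monday.

Monday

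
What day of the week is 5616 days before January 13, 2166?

Saturday

First find the weekday of Jan 13, 2166. Doomsday rule: the anchor day for the 2100s is Sunday. For year 66: 66÷12 = 5 r 6, and 6÷4 = 1, so 5+6+1 = 12.
Sunday + 12 ≡ Friday — that's 2166's doomsday.
In January the doomsday date is Jan 3 (2166 is not a leap year).
Jan 13 is 10 days after Jan 3; 10 mod 7 = 3, so Friday + 3 = Monday.
5616 mod 7 = 2, so 5616 days before a Monday is Monday − 2 = Saturday.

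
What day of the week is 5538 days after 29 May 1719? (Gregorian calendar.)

May 29, 1719 is a Monday.
5538 mod 7 = 1, so 5538 days after a Monday is Monday + 1 = Tuesday.

Tuesday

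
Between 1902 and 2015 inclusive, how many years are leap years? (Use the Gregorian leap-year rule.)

28

Multiples of 4 in [1902,2015]: 28.
Of those, multiples of 100: 1 (not leap unless ÷400).
Multiples of 400: 1.
Leap years = 28 − 1 + 1 = 28.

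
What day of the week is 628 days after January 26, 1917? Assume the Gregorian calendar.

Wednesday

Jan 26, 1917 is a Friday.
628 mod 7 = 5, so 628 days after a Friday is Friday + 5 = Wednesday.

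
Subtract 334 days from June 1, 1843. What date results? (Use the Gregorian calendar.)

July 2, 1842

−1 → May 31, 1843 (end of May, 31 days; 333 left).
−31 → Apr 30, 1843 (end of Apr, 30 days; 302 left).
−30 → Mar 31, 1843 (end of Mar, 31 days; 272 left).
−31 → Feb 28, 1843 (end of Feb, 28 days; 241 left).
−28 → Jan 31, 1843 (end of Jan, 31 days; 213 left).
−31 → Dec 31, 1842 (end of Dec, 31 days; 182 left).
−31 → Nov 30, 1842 (end of Nov, 30 days; 151 left).
−30 → Oct 31, 1842 (end of Oct, 31 days; 121 left).
−31 → Sep 30, 1842 (end of Sep, 30 days; 90 left).
−30 → Aug 31, 1842 (end of Aug, 31 days; 60 left).
−31 → Jul 31, 1842 (end of Jul, 31 days; 29 left).
−29 → Jul 2, 1842.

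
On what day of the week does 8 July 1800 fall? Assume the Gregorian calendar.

Tuesday

Doomsday rule: the anchor day for the 1800s is Friday. For year 00: 0÷12 = 0 r 0, and 0÷4 = 0, so 0+0+0 = 0.
Friday + 0 ≡ Friday — that's 1800's doomsday.
In July the doomsday date is Jul 11.
Jul 8 is 3 days before Jul 11; 3 mod 7 = 3, so Friday − 3 = Tuesday.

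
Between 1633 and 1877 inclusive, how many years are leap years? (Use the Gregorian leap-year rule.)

Multiples of 4 in [1633,1877]: 61.
Of those, multiples of 100: 2 (not leap unless ÷400).
Multiples of 400: 0.
Leap years = 61 − 2 + 0 = 59.

59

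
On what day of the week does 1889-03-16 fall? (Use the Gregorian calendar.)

Doomsday rule: the anchor day for the 1800s is Friday. For year 89: 89÷12 = 7 r 5, and 5÷4 = 1, so 7+5+1 = 13.
Friday + 13 ≡ Thursday — that's 1889's doomsday.
In March the doomsday date is Mar 14.
Mar 16 is 2 days after Mar 14; 2 mod 7 = 2, so Thursday + 2 = Saturday.

Saturday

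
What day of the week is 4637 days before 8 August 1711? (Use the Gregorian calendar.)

Wednesday

Aug 8, 1711 is a Saturday.
4637 mod 7 = 3, so 4637 days before a Saturday is Saturday − 3 = Wednesday.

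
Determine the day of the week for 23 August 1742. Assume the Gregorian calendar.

Thursday

Doomsday rule: the anchor day for the 1700s is Sunday. For year 42: 42÷12 = 3 r 6, and 6÷4 = 1, so 3+6+1 = 10.
Sunday + 10 ≡ Wednesday — that's 1742's doomsday.
In August the doomsday date is Aug 8.
Aug 23 is 15 days after Aug 8; 15 mod 7 = 1, so Wednesday + 1 = Thursday.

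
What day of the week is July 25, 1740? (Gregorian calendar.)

Doomsday rule: the anchor day for the 1700s is Sunday. For year 40: 40÷12 = 3 r 4, and 4÷4 = 1, so 3+4+1 = 8.
Sunday + 8 ≡ Monday — that's 1740's doomsday.
In July the doomsday date is Jul 11.
Jul 25 is 14 days after Jul 11; 14 mod 7 = 0, so Monday + 0 = Monday.

Monday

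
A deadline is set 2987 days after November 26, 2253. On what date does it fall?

+365 (one year) → Nov 26, 2254 (2622 left).
+365 (one year) → Nov 26, 2255 (2257 left).
+366 (one year; includes Feb 29, 2256) → Nov 26, 2256 (1891 left).
+365 (one year) → Nov 26, 2257 (1526 left).
+365 (one year) → Nov 26, 2258 (1161 left).
+365 (one year) → Nov 26, 2259 (796 left).
+366 (one year; includes Feb 29, 2260) → Nov 26, 2260 (430 left).
+365 (one year) → Nov 26, 2261 (65 left).
Nov has 30 days: +5 → Dec 1, 2261 (60 left).
Dec has 31 days: +31 → Jan 1, 2262 (29 left).
+29 → Jan 30, 2262.

January 30, 2262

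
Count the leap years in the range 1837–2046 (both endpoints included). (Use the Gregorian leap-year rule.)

Multiples of 4 in [1837,2046]: 52.
Of those, multiples of 100: 2 (not leap unless ÷400).
Multiples of 400: 1.
Leap years = 52 − 2 + 1 = 51.

51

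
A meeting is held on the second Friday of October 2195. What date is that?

October 1, 2195 is a Thursday.
The first Friday is therefore October 2 (1 days later).
The second Friday is 2 + 1×7 = October 9.

October 9, 2195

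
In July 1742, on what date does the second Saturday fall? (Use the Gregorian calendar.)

July 14, 1742

July 1, 1742 is a Sunday.
The first Saturday is therefore July 7 (6 days later).
The second Saturday is 7 + 1×7 = July 14.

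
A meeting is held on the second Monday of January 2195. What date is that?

January 1, 2195 is a Thursday.
The first Monday is therefore January 5 (4 days later).
The second Monday is 5 + 1×7 = January 12.

January 12, 2195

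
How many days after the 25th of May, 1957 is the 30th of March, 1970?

4692

May 25, 1957 → May 25, 1958: 365 days.
May 25, 1958 → May 25, 1959: 365 days.
May 25, 1959 → May 25, 1960: 366 days (Feb 29, 1960 is in that span).
May 25, 1960 → May 25, 1961: 365 days.
May 25, 1961 → May 25, 1962: 365 days.
May 25, 1962 → May 25, 1963: 365 days.
May 25, 1963 → May 25, 1964: 366 days (Feb 29, 1964 is in that span).
May 25, 1964 → May 25, 1965: 365 days.
May 25, 1965 → May 25, 1966: 365 days.
May 25, 1966 → May 25, 1967: 365 days.
May 25, 1967 → May 25, 1968: 366 days (Feb 29, 1968 is in that span).
May 25, 1968 → May 25, 1969: 365 days.
May 25, 1969 → Jun 25, 1969: 31 days (May has 31).
Jun 25, 1969 → Jul 25, 1969: 30 days (June has 30).
Jul 25, 1969 → Aug 25, 1969: 31 days (July has 31).
Aug 25, 1969 → Sep 25, 1969: 31 days (August has 31).
Sep 25, 1969 → Oct 25, 1969: 30 days (September has 30).
Oct 25, 1969 → Nov 25, 1969: 31 days (October has 31).
Nov 25, 1969 → Dec 25, 1969: 30 days (November has 30).
Dec 25, 1969 → Jan 25, 1970: 31 days (December has 31).
Jan 25, 1970 → Feb 25, 1970: 31 days (January has 31).
Feb 25, 1970 → Mar 25, 1970: 28 days (February has 28).
Mar 25, 1970 → Mar 30, 1970: 5 days.
Total: 4692 days.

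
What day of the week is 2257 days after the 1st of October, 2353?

First find the weekday of Oct 1, 2353. Doomsday rule: the anchor day for the 2300s is Wednesday. For year 53: 53÷12 = 4 r 5, and 5÷4 = 1, so 4+5+1 = 10.
Wednesday + 10 ≡ Saturday — that's 2353's doomsday.
In October the doomsday date is Oct 10.
Oct 1 is 9 days before Oct 10; 9 mod 7 = 2, so Saturday − 2 = Thursday.
2257 mod 7 = 3, so 2257 days after a Thursday is Thursday + 3 = Sunday.

Sunday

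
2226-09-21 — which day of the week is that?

January 1, 2226 is a Sunday.
Jan 1, 2226 → Feb 1, 2226: 31 days (January has 31).
Feb 1, 2226 → Mar 1, 2226: 28 days (February has 28).
Mar 1, 2226 → Apr 1, 2226: 31 days (March has 31).
Apr 1, 2226 → May 1, 2226: 30 days (April has 30).
May 1, 2226 → Jun 1, 2226: 31 days (May has 31).
Jun 1, 2226 → Jul 1, 2226: 30 days (June has 30).
Jul 1, 2226 → Aug 1, 2226: 31 days (July has 31).
Aug 1, 2226 → Sep 1, 2226: 31 days (August has 31).
Sep 1, 2226 → Sep 21, 2226: 20 days.
Total: 263 days.
263 mod 7 = 4, so Sunday + 4 = Thursday.

Thursday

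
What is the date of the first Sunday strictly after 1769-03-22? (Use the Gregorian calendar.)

Mar 22, 1769 is a Wednesday.
From Wednesday to the next Sunday is 4 days.
Mar 22, 1769 + 4 = Mar 26, 1769.

March 26, 1769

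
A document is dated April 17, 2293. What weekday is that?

Monday

Doomsday rule: the anchor day for the 2200s is Friday. For year 93: 93÷12 = 7 r 9, and 9÷4 = 2, so 7+9+2 = 18.
Friday + 18 ≡ Tuesday — that's 2293's doomsday.
In April the doomsday date is Apr 4.
Apr 17 is 13 days after Apr 4; 13 mod 7 = 6, so Tuesday + 6 = Monday.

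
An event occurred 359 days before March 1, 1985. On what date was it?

−1 → Feb 28, 1985 (end of Feb, 28 days; 358 left).
−28 → Jan 31, 1985 (end of Jan, 31 days; 330 left).
−31 → Dec 31, 1984 (end of Dec, 31 days; 299 left).
−31 → Nov 30, 1984 (end of Nov, 30 days; 268 left).
−30 → Oct 31, 1984 (end of Oct, 31 days; 238 left).
−31 → Sep 30, 1984 (end of Sep, 30 days; 207 left).
−30 → Aug 31, 1984 (end of Aug, 31 days; 177 left).
−31 → Jul 31, 1984 (end of Jul, 31 days; 146 left).
−31 → Jun 30, 1984 (end of Jun, 30 days; 115 left).
−30 → May 31, 1984 (end of May, 31 days; 85 left).
−31 → Apr 30, 1984 (end of Apr, 30 days; 54 left).
−30 → Mar 31, 1984 (end of Mar, 31 days; 24 left).
−24 → Mar 7, 1984.

March 7, 1984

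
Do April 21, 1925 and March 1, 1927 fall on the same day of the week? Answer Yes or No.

From Apr 21, 1925 to Mar 1, 1927 is 679 days.
679 mod 7 = 0, so they are the same weekday.
(Apr 21, 1925 is a Tuesday; Mar 1, 1927 is a Tuesday.)

Yes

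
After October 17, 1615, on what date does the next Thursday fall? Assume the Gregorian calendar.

Oct 17, 1615 is a Saturday.
From Saturday to the next Thursday is 5 days.
Oct 17, 1615 + 5 = Oct 22, 1615.

October 22, 1615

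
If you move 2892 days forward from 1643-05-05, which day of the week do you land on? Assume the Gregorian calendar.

May 5, 1643 is a Tuesday.
2892 mod 7 = 1, so 2892 days after a Tuesday is Tuesday + 1 = Wednesday.

Wednesday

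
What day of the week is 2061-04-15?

Friday

Doomsday rule: the anchor day for the 2000s is Tuesday. For year 61: 61÷12 = 5 r 1, and 1÷4 = 0, so 5+1+0 = 6.
Tuesday + 6 ≡ Monday — that's 2061's doomsday.
In April the doomsday date is Apr 4.
Apr 15 is 11 days after Apr 4; 11 mod 7 = 4, so Monday + 4 = Friday.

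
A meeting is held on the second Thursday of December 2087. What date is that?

December 11, 2087

December 1, 2087 is a Monday.
The first Thursday is therefore December 4 (3 days later).
The second Thursday is 4 + 1×7 = December 11.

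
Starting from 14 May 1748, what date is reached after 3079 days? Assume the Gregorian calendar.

October 18, 1756

+365 (one year) → May 14, 1749 (2714 left).
+365 (one year) → May 14, 1750 (2349 left).
+365 (one year) → May 14, 1751 (1984 left).
+366 (one year; includes Feb 29, 1752) → May 14, 1752 (1618 left).
+365 (one year) → May 14, 1753 (1253 left).
+365 (one year) → May 14, 1754 (888 left).
+365 (one year) → May 14, 1755 (523 left).
+366 (one year; includes Feb 29, 1756) → May 14, 1756 (157 left).
May has 31 days: +18 → Jun 1, 1756 (139 left).
Jun has 30 days: +30 → Jul 1, 1756 (109 left).
Jul has 31 days: +31 → Aug 1, 1756 (78 left).
Aug has 31 days: +31 → Sep 1, 1756 (47 left).
Sep has 30 days: +30 → Oct 1, 1756 (17 left).
+17 → Oct 18, 1756.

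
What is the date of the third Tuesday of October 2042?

October 1, 2042 is a Wednesday.
The first Tuesday is therefore October 7 (6 days later).
The third Tuesday is 7 + 2×7 = October 21.

October 21, 2042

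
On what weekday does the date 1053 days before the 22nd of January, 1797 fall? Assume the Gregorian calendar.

First find the weekday of Jan 22, 1797. Doomsday rule: the anchor day for the 1700s is Sunday. For year 97: 97÷12 = 8 r 1, and 1÷4 = 0, so 8+1+0 = 9.
Sunday + 9 ≡ Tuesday — that's 1797's doomsday.
In January the doomsday date is Jan 3 (1797 is not a leap year).
Jan 22 is 19 days after Jan 3; 19 mod 7 = 5, so Tuesday + 5 = Sunday.
1053 mod 7 = 3, so 1053 days before a Sunday is Sunday − 3 = Thursday.

Thursday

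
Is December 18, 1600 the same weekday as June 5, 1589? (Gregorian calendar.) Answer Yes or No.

Yes

From Jun 5, 1589 to Dec 18, 1600 is 4214 days.
4214 mod 7 = 0, so they are the same weekday.
(Jun 5, 1589 is a Monday; Dec 18, 1600 is a Monday.)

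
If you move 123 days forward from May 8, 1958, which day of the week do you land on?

Monday

First find the weekday of May 8, 1958. Doomsday rule: the anchor day for the 1900s is Wednesday. For year 58: 58÷12 = 4 r 10, and 10÷4 = 2, so 4+10+2 = 16.
Wednesday + 16 ≡ Friday — that's 1958's doomsday.
In May the doomsday date is May 9.
May 8 is 1 day before May 9; 1 mod 7 = 1, so Friday − 1 = Thursday.
123 mod 7 = 4, so 123 days after a Thursday is Thursday + 4 = Monday.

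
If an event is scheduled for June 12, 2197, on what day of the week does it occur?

Doomsday rule: the anchor day for the 2100s is Sunday. For year 97: 97÷12 = 8 r 1, and 1÷4 = 0, so 8+1+0 = 9.
Sunday + 9 ≡ Tuesday — that's 2197's doomsday.
In June the doomsday date is Jun 6.
Jun 12 is 6 days after Jun 6; 6 mod 7 = 6, so Tuesday + 6 = Monday.

Monday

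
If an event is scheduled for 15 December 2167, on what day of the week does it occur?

Tuesday

Doomsday rule: the anchor day for the 2100s is Sunday. For year 67: 67÷12 = 5 r 7, and 7÷4 = 1, so 5+7+1 = 13.
Sunday + 13 ≡ Saturday — that's 2167's doomsday.
In December the doomsday date is Dec 12.
Dec 15 is 3 days after Dec 12; 3 mod 7 = 3, so Saturday + 3 = Tuesday.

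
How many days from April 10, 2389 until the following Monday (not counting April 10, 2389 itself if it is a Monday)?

7

Apr 10, 2389 is a Monday.
From Monday to the next Monday is 7 days.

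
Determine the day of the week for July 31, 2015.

Friday

January 1, 2015 is a Thursday.
Jan 1, 2015 → Feb 1, 2015: 31 days (January has 31).
Feb 1, 2015 → Mar 1, 2015: 28 days (February has 28).
Mar 1, 2015 → Apr 1, 2015: 31 days (March has 31).
Apr 1, 2015 → May 1, 2015: 30 days (April has 30).
May 1, 2015 → Jun 1, 2015: 31 days (May has 31).
Jun 1, 2015 → Jul 1, 2015: 30 days (June has 30).
Jul 1, 2015 → Jul 31, 2015: 30 days.
Total: 211 days.
211 mod 7 = 1, so Thursday + 1 = Friday.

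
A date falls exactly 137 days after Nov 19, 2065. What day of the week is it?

Nov 19, 2065 is a Thursday.
137 mod 7 = 4, so 137 days after a Thursday is Thursday + 4 = Monday.

Monday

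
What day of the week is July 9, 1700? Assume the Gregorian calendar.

Doomsday rule: the anchor day for the 1700s is Sunday. For year 00: 0÷12 = 0 r 0, and 0÷4 = 0, so 0+0+0 = 0.
Sunday + 0 ≡ Sunday — that's 1700's doomsday.
In July the doomsday date is Jul 11.
Jul 9 is 2 days before Jul 11; 2 mod 7 = 2, so Sunday − 2 = Friday.

Friday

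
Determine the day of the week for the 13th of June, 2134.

Sunday

Doomsday rule: the anchor day for the 2100s is Sunday. For year 34: 34÷12 = 2 r 10, and 10÷4 = 2, so 2+10+2 = 14.
Sunday + 14 ≡ Sunday — that's 2134's doomsday.
In June the doomsday date is Jun 6.
Jun 13 is 7 days after Jun 6; 7 mod 7 = 0, so Sunday + 0 = Sunday.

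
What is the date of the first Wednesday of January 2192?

January 1, 2192 is a Sunday.
The first Wednesday is therefore January 4 (3 days later).

January 4, 2192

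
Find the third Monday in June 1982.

June 1, 1982 is a Tuesday.
The first Monday is therefore June 7 (6 days later).
The third Monday is 7 + 2×7 = June 21.

June 21, 1982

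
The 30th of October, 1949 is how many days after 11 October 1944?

1845

Oct 11, 1944 → Oct 11, 1945: 365 days.
Oct 11, 1945 → Oct 11, 1946: 365 days.
Oct 11, 1946 → Oct 11, 1947: 365 days.
Oct 11, 1947 → Oct 11, 1948: 366 days (Feb 29, 1948 is in that span).
Oct 11, 1948 → Nov 11, 1948: 31 days (October has 31).
Nov 11, 1948 → Dec 11, 1948: 30 days (November has 30).
Dec 11, 1948 → Jan 11, 1949: 31 days (December has 31).
Jan 11, 1949 → Feb 11, 1949: 31 days (January has 31).
Feb 11, 1949 → Mar 11, 1949: 28 days (February has 28).
Mar 11, 1949 → Apr 11, 1949: 31 days (March has 31).
Apr 11, 1949 → May 11, 1949: 30 days (April has 30).
May 11, 1949 → Jun 11, 1949: 31 days (May has 31).
Jun 11, 1949 → Jul 11, 1949: 30 days (June has 30).
Jul 11, 1949 → Aug 11, 1949: 31 days (July has 31).
Aug 11, 1949 → Sep 11, 1949: 31 days (August has 31).
Sep 11, 1949 → Oct 11, 1949: 30 days (September has 30).
Oct 11, 1949 → Oct 30, 1949: 19 days.
Total: 1845 days.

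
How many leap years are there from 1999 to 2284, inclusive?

70

Multiples of 4 in [1999,2284]: 72.
Of those, multiples of 100: 3 (not leap unless ÷400).
Multiples of 400: 1.
Leap years = 72 − 3 + 1 = 70.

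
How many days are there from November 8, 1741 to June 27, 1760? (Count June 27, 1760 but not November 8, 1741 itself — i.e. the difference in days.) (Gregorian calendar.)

6806

Nov 8, 1741 → Nov 8, 1742: 365 days.
Nov 8, 1742 → Nov 8, 1743: 365 days.
Nov 8, 1743 → Nov 8, 1744: 366 days (Feb 29, 1744 is in that span).
Nov 8, 1744 → Nov 8, 1745: 365 days.
Nov 8, 1745 → Nov 8, 1746: 365 days.
Nov 8, 1746 → Nov 8, 1747: 365 days.
Nov 8, 1747 → Nov 8, 1748: 366 days (Feb 29, 1748 is in that span).
Nov 8, 1748 → Nov 8, 1749: 365 days.
Nov 8, 1749 → Nov 8, 1750: 365 days.
Nov 8, 1750 → Nov 8, 1751: 365 days.
Nov 8, 1751 → Nov 8, 1752: 366 days (Feb 29, 1752 is in that span).
Nov 8, 1752 → Nov 8, 1753: 365 days.
Nov 8, 1753 → Nov 8, 1754: 365 days.
Nov 8, 1754 → Nov 8, 1755: 365 days.
Nov 8, 1755 → Nov 8, 1756: 366 days (Feb 29, 1756 is in that span).
Nov 8, 1756 → Nov 8, 1757: 365 days.
Nov 8, 1757 → Nov 8, 1758: 365 days.
Nov 8, 1758 → Nov 8, 1759: 365 days.
Nov 8, 1759 → Dec 8, 1759: 30 days (November has 30).
Dec 8, 1759 → Jan 8, 1760: 31 days (December has 31).
Jan 8, 1760 → Feb 8, 1760: 31 days (January has 31).
Feb 8, 1760 → Mar 8, 1760: 29 days (February has 29).
Mar 8, 1760 → Apr 8, 1760: 31 days (March has 31).
Apr 8, 1760 → May 8, 1760: 30 days (April has 30).
May 8, 1760 → Jun 8, 1760: 31 days (May has 31).
Jun 8, 1760 → Jun 27, 1760: 19 days.
Total: 6806 days.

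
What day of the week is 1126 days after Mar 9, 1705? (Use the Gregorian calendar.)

Sunday

First find the weekday of Mar 9, 1705. Doomsday rule: the anchor day for the 1700s is Sunday. For year 05: 5÷12 = 0 r 5, and 5÷4 = 1, so 0+5+1 = 6.
Sunday + 6 ≡ Saturday — that's 1705's doomsday.
In March the doomsday date is Mar 14.
Mar 9 is 5 days before Mar 14; 5 mod 7 = 5, so Saturday − 5 = Monday.
1126 mod 7 = 6, so 1126 days after a Monday is Monday + 6 = Sunday.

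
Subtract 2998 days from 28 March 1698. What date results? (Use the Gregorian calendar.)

January 11, 1690

−365 (one year) → Mar 28, 1697 (2633 left).
−365 (one year) → Mar 28, 1696 (2268 left).
−366 (one year; includes Feb 29, 1696) → Mar 28, 1695 (1902 left).
−365 (one year) → Mar 28, 1694 (1537 left).
−365 (one year) → Mar 28, 1693 (1172 left).
−365 (one year) → Mar 28, 1692 (807 left).
−366 (one year; includes Feb 29, 1692) → Mar 28, 1691 (441 left).
−365 (one year) → Mar 28, 1690 (76 left).
−28 → Feb 28, 1690 (end of Feb, 28 days; 48 left).
−28 → Jan 31, 1690 (end of Jan, 31 days; 20 left).
−20 → Jan 11, 1690.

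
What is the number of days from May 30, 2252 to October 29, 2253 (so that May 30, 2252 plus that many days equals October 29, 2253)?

May 30, 2252 → May 30, 2253: 365 days.
May 30, 2253 → Jun 30, 2253: 31 days (May has 31).
Jun 30, 2253 → Jul 30, 2253: 30 days (June has 30).
Jul 30, 2253 → Aug 30, 2253: 31 days (July has 31).
Aug 30, 2253 → Sep 30, 2253: 31 days (August has 31).
Sep 30, 2253 → Oct 29, 2253: 29 days.
Total: 517 days.

517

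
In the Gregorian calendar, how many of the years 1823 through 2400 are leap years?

141

Multiples of 4 in [1823,2400]: 145.
Of those, multiples of 100: 6 (not leap unless ÷400).
Multiples of 400: 2.
Leap years = 145 − 6 + 2 = 141.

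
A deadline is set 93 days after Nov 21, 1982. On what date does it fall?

February 22, 1983

Nov has 30 days: +10 → Dec 1, 1982 (83 left).
Dec has 31 days: +31 → Jan 1, 1983 (52 left).
Jan has 31 days: +31 → Feb 1, 1983 (21 left).
+21 → Feb 22, 1983.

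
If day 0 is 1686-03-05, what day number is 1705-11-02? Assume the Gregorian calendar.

Mar 5, 1686 → Mar 5, 1687: 365 days.
Mar 5, 1687 → Mar 5, 1688: 366 days (Feb 29, 1688 is in that span).
Mar 5, 1688 → Mar 5, 1689: 365 days.
Mar 5, 1689 → Mar 5, 1690: 365 days.
Mar 5, 1690 → Mar 5, 1691: 365 days.
Mar 5, 1691 → Mar 5, 1692: 366 days (Feb 29, 1692 is in that span).
Mar 5, 1692 → Mar 5, 1693: 365 days.
Mar 5, 1693 → Mar 5, 1694: 365 days.
Mar 5, 1694 → Mar 5, 1695: 365 days.
Mar 5, 1695 → Mar 5, 1696: 366 days (Feb 29, 1696 is in that span).
Mar 5, 1696 → Mar 5, 1697: 365 days.
Mar 5, 1697 → Mar 5, 1698: 365 days.
Mar 5, 1698 → Mar 5, 1699: 365 days.
Mar 5, 1699 → Mar 5, 1700: 365 days.
Mar 5, 1700 → Mar 5, 1701: 365 days.
Mar 5, 1701 → Mar 5, 1702: 365 days.
Mar 5, 1702 → Mar 5, 1703: 365 days.
Mar 5, 1703 → Mar 5, 1704: 366 days (Feb 29, 1704 is in that span).
Mar 5, 1704 → Mar 5, 1705: 365 days.
Mar 5, 1705 → Apr 5, 1705: 31 days (March has 31).
Apr 5, 1705 → May 5, 1705: 30 days (April has 30).
May 5, 1705 → Jun 5, 1705: 31 days (May has 31).
Jun 5, 1705 → Jul 5, 1705: 30 days (June has 30).
Jul 5, 1705 → Aug 5, 1705: 31 days (July has 31).
Aug 5, 1705 → Sep 5, 1705: 31 days (August has 31).
Sep 5, 1705 → Oct 5, 1705: 30 days (September has 30).
Oct 5, 1705 → Nov 2, 1705: 28 days.
Total: 7181 days.

7181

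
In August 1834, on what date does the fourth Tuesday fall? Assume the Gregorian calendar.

August 1, 1834 is a Friday.
The first Tuesday is therefore August 5 (4 days later).
The fourth Tuesday is 5 + 3×7 = August 26.

August 26, 1834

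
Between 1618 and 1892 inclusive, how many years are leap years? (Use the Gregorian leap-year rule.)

67

Multiples of 4 in [1618,1892]: 69.
Of those, multiples of 100: 2 (not leap unless ÷400).
Multiples of 400: 0.
Leap years = 69 − 2 + 0 = 67.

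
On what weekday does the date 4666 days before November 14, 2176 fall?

Sunday

Nov 14, 2176 is a Thursday.
4666 mod 7 = 4, so 4666 days before a Thursday is Thursday − 4 = Sunday.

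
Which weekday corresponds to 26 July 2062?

Wednesday

January 1, 2062 is a Sunday.
Jan 1, 2062 → Feb 1, 2062: 31 days (January has 31).
Feb 1, 2062 → Mar 1, 2062: 28 days (February has 28).
Mar 1, 2062 → Apr 1, 2062: 31 days (March has 31).
Apr 1, 2062 → May 1, 2062: 30 days (April has 30).
May 1, 2062 → Jun 1, 2062: 31 days (May has 31).
Jun 1, 2062 → Jul 1, 2062: 30 days (June has 30).
Jul 1, 2062 → Jul 26, 2062: 25 days.
Total: 206 days.
206 mod 7 = 3, so Sunday + 3 = Wednesday.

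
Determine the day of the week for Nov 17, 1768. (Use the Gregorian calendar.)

Thursday

Doomsday rule: the anchor day for the 1700s is Sunday. For year 68: 68÷12 = 5 r 8, and 8÷4 = 2, so 5+8+2 = 15.
Sunday + 15 ≡ Monday — that's 1768's doomsday.
In November the doomsday date is Nov 7.
Nov 17 is 10 days after Nov 7; 10 mod 7 = 3, so Monday + 3 = Thursday.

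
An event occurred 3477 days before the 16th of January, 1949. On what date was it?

July 11, 1939

−366 (one year; includes Feb 29, 1948) → Jan 16, 1948 (3111 left).
−365 (one year) → Jan 16, 1947 (2746 left).
−365 (one year) → Jan 16, 1946 (2381 left).
−365 (one year) → Jan 16, 1945 (2016 left).
−366 (one year; includes Feb 29, 1944) → Jan 16, 1944 (1650 left).
−365 (one year) → Jan 16, 1943 (1285 left).
−365 (one year) → Jan 16, 1942 (920 left).
−365 (one year) → Jan 16, 1941 (555 left).
−366 (one year; includes Feb 29, 1940) → Jan 16, 1940 (189 left).
−16 → Dec 31, 1939 (end of Dec, 31 days; 173 left).
−31 → Nov 30, 1939 (end of Nov, 30 days; 142 left).
−30 → Oct 31, 1939 (end of Oct, 31 days; 112 left).
−31 → Sep 30, 1939 (end of Sep, 30 days; 81 left).
−30 → Aug 31, 1939 (end of Aug, 31 days; 51 left).
−31 → Jul 31, 1939 (end of Jul, 31 days; 20 left).
−20 → Jul 11, 1939.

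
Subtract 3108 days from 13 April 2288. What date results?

−366 (one year; includes Feb 29, 2288) → Apr 13, 2287 (2742 left).
−365 (one year) → Apr 13, 2286 (2377 left).
−365 (one year) → Apr 13, 2285 (2012 left).
−365 (one year) → Apr 13, 2284 (1647 left).
−366 (one year; includes Feb 29, 2284) → Apr 13, 2283 (1281 left).
−365 (one year) → Apr 13, 2282 (916 left).
−365 (one year) → Apr 13, 2281 (551 left).
−365 (one year) → Apr 13, 2280 (186 left).
−13 → Mar 31, 2280 (end of Mar, 31 days; 173 left).
−31 → Feb 29, 2280 (end of Feb, 29 days; 142 left).
−29 → Jan 31, 2280 (end of Jan, 31 days; 113 left).
−31 → Dec 31, 2279 (end of Dec, 31 days; 82 left).
−31 → Nov 30, 2279 (end of Nov, 30 days; 51 left).
−30 → Oct 31, 2279 (end of Oct, 31 days; 21 left).
−21 → Oct 10, 2279.

October 10, 2279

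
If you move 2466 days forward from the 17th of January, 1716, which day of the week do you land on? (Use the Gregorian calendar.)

Sunday

First find the weekday of Jan 17, 1716. Doomsday rule: the anchor day for the 1700s is Sunday. For year 16: 16÷12 = 1 r 4, and 4÷4 = 1, so 1+4+1 = 6.
Sunday + 6 ≡ Saturday — that's 1716's doomsday.
In January the doomsday date is Jan 4 (1716 is a leap year (divisible by 4)).
Jan 17 is 13 days after Jan 4; 13 mod 7 = 6, so Saturday + 6 = Friday.
2466 mod 7 = 2, so 2466 days after a Friday is Friday + 2 = Sunday.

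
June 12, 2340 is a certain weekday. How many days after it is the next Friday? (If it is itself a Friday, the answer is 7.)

Jun 12, 2340 is a Wednesday.
From Wednesday to the next Friday is 2 days.

2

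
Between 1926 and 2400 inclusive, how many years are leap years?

Multiples of 4 in [1926,2400]: 119.
Of those, multiples of 100: 5 (not leap unless ÷400).
Multiples of 400: 2.
Leap years = 119 − 5 + 2 = 116.

116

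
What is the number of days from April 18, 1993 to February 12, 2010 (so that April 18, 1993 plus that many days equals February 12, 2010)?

Apr 18, 1993 → Apr 18, 1994: 365 days.
Apr 18, 1994 → Apr 18, 1995: 365 days.
Apr 18, 1995 → Apr 18, 1996: 366 days (Feb 29, 1996 is in that span).
Apr 18, 1996 → Apr 18, 1997: 365 days.
Apr 18, 1997 → Apr 18, 1998: 365 days.
Apr 18, 1998 → Apr 18, 1999: 365 days.
Apr 18, 1999 → Apr 18, 2000: 366 days (Feb 29, 2000 is in that span).
Apr 18, 2000 → Apr 18, 2001: 365 days.
Apr 18, 2001 → Apr 18, 2002: 365 days.
Apr 18, 2002 → Apr 18, 2003: 365 days.
Apr 18, 2003 → Apr 18, 2004: 366 days (Feb 29, 2004 is in that span).
Apr 18, 2004 → Apr 18, 2005: 365 days.
Apr 18, 2005 → Apr 18, 2006: 365 days.
Apr 18, 2006 → Apr 18, 2007: 365 days.
Apr 18, 2007 → Apr 18, 2008: 366 days (Feb 29, 2008 is in that span).
Apr 18, 2008 → Apr 18, 2009: 365 days.
Apr 18, 2009 → May 18, 2009: 30 days (April has 30).
May 18, 2009 → Jun 18, 2009: 31 days (May has 31).
Jun 18, 2009 → Jul 18, 2009: 30 days (June has 30).
Jul 18, 2009 → Aug 18, 2009: 31 days (July has 31).
Aug 18, 2009 → Sep 18, 2009: 31 days (August has 31).
Sep 18, 2009 → Oct 18, 2009: 30 days (September has 30).
Oct 18, 2009 → Nov 18, 2009: 31 days (October has 31).
Nov 18, 2009 → Dec 18, 2009: 30 days (November has 30).
Dec 18, 2009 → Jan 18, 2010: 31 days (December has 31).
Jan 18, 2010 → Feb 12, 2010: 25 days.
Total: 6144 days.

6144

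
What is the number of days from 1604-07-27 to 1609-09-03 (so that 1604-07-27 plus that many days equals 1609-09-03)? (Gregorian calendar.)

Jul 27, 1604 → Jul 27, 1605: 365 days.
Jul 27, 1605 → Jul 27, 1606: 365 days.
Jul 27, 1606 → Jul 27, 1607: 365 days.
Jul 27, 1607 → Jul 27, 1608: 366 days (Feb 29, 1608 is in that span).
Jul 27, 1608 → Jul 27, 1609: 365 days.
Jul 27, 1609 → Aug 27, 1609: 31 days (July has 31).
Aug 27, 1609 → Sep 3, 1609: 7 days.
Total: 1864 days.

1864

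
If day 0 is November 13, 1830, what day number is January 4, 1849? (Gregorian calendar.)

Nov 13, 1830 → Nov 13, 1831: 365 days.
Nov 13, 1831 → Nov 13, 1832: 366 days (Feb 29, 1832 is in that span).
Nov 13, 1832 → Nov 13, 1833: 365 days.
Nov 13, 1833 → Nov 13, 1834: 365 days.
Nov 13, 1834 → Nov 13, 1835: 365 days.
Nov 13, 1835 → Nov 13, 1836: 366 days (Feb 29, 1836 is in that span).
Nov 13, 1836 → Nov 13, 1837: 365 days.
Nov 13, 1837 → Nov 13, 1838: 365 days.
Nov 13, 1838 → Nov 13, 1839: 365 days.
Nov 13, 1839 → Nov 13, 1840: 366 days (Feb 29, 1840 is in that span).
Nov 13, 1840 → Nov 13, 1841: 365 days.
Nov 13, 1841 → Nov 13, 1842: 365 days.
Nov 13, 1842 → Nov 13, 1843: 365 days.
Nov 13, 1843 → Nov 13, 1844: 366 days (Feb 29, 1844 is in that span).
Nov 13, 1844 → Nov 13, 1845: 365 days.
Nov 13, 1845 → Nov 13, 1846: 365 days.
Nov 13, 1846 → Nov 13, 1847: 365 days.
Nov 13, 1847 → Nov 13, 1848: 366 days (Feb 29, 1848 is in that span).
Nov 13, 1848 → Dec 13, 1848: 30 days (November has 30).
Dec 13, 1848 → Jan 4, 1849: 22 days.
Total: 6627 days.

6627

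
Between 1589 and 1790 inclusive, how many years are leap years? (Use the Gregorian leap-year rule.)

Multiples of 4 in [1589,1790]: 50.
Of those, multiples of 100: 2 (not leap unless ÷400).
Multiples of 400: 1.
Leap years = 50 − 2 + 1 = 49.

49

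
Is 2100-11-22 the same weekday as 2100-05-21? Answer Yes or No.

From May 21, 2100 to Nov 22, 2100 is 185 days.
185 mod 7 = 3, so they are different weekdays.
(May 21, 2100 is a Friday; Nov 22, 2100 is a Monday.)

No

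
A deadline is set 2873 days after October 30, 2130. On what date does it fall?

+365 (one year) → Oct 30, 2131 (2508 left).
+366 (one year; includes Feb 29, 2132) → Oct 30, 2132 (2142 left).
+365 (one year) → Oct 30, 2133 (1777 left).
+365 (one year) → Oct 30, 2134 (1412 left).
+365 (one year) → Oct 30, 2135 (1047 left).
+366 (one year; includes Feb 29, 2136) → Oct 30, 2136 (681 left).
+365 (one year) → Oct 30, 2137 (316 left).
Oct has 31 days: +2 → Nov 1, 2137 (314 left).
Nov has 30 days: +30 → Dec 1, 2137 (284 left).
Dec has 31 days: +31 → Jan 1, 2138 (253 left).
Jan has 31 days: +31 → Feb 1, 2138 (222 left).
Feb has 28 days: +28 → Mar 1, 2138 (194 left).
Mar has 31 days: +31 → Apr 1, 2138 (163 left).
Apr has 30 days: +30 → May 1, 2138 (133 left).
May has 31 days: +31 → Jun 1, 2138 (102 left).
Jun has 30 days: +30 → Jul 1, 2138 (72 left).
Jul has 31 days: +31 → Aug 1, 2138 (41 left).
Aug has 31 days: +31 → Sep 1, 2138 (10 left).
+10 → Sep 11, 2138.

September 11, 2138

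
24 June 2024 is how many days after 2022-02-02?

873

Feb 2, 2022 → Feb 2, 2023: 365 days.
Feb 2, 2023 → Feb 2, 2024: 365 days.
Feb 2, 2024 → Mar 2, 2024: 29 days (February has 29).
Mar 2, 2024 → Apr 2, 2024: 31 days (March has 31).
Apr 2, 2024 → May 2, 2024: 30 days (April has 30).
May 2, 2024 → Jun 2, 2024: 31 days (May has 31).
Jun 2, 2024 → Jun 24, 2024: 22 days.
Total: 873 days.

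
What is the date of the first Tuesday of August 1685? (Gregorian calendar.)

August 7, 1685

August 1, 1685 is a Wednesday.
The first Tuesday is therefore August 7 (6 days later).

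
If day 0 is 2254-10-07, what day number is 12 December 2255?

Oct 7, 2254 → Oct 7, 2255: 365 days.
Oct 7, 2255 → Nov 7, 2255: 31 days (October has 31).
Nov 7, 2255 → Dec 7, 2255: 30 days (November has 30).
Dec 7, 2255 → Dec 12, 2255: 5 days.
Total: 431 days.

431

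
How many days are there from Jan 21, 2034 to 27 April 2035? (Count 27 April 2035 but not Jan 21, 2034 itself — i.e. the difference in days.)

Jan 21, 2034 → Jan 21, 2035: 365 days.
Jan 21, 2035 → Feb 21, 2035: 31 days (January has 31).
Feb 21, 2035 → Mar 21, 2035: 28 days (February has 28).
Mar 21, 2035 → Apr 21, 2035: 31 days (March has 31).
Apr 21, 2035 → Apr 27, 2035: 6 days.
Total: 461 days.

461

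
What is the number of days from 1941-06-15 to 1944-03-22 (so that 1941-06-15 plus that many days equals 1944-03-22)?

Jun 15, 1941 → Jun 15, 1942: 365 days.
Jun 15, 1942 → Jun 15, 1943: 365 days.
Jun 15, 1943 → Jul 15, 1943: 30 days (June has 30).
Jul 15, 1943 → Aug 15, 1943: 31 days (July has 31).
Aug 15, 1943 → Sep 15, 1943: 31 days (August has 31).
Sep 15, 1943 → Oct 15, 1943: 30 days (September has 30).
Oct 15, 1943 → Nov 15, 1943: 31 days (October has 31).
Nov 15, 1943 → Dec 15, 1943: 30 days (November has 30).
Dec 15, 1943 → Jan 15, 1944: 31 days (December has 31).
Jan 15, 1944 → Feb 15, 1944: 31 days (January has 31).
Feb 15, 1944 → Mar 15, 1944: 29 days (February has 29).
Mar 15, 1944 → Mar 22, 1944: 7 days.
Total: 1011 days.

1011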